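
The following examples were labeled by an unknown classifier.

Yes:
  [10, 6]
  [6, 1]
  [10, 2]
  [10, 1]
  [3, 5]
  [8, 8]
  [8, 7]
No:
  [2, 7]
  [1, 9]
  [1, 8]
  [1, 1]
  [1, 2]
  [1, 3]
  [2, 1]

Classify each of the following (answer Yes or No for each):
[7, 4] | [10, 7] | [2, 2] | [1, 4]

Yes, Yes, No, No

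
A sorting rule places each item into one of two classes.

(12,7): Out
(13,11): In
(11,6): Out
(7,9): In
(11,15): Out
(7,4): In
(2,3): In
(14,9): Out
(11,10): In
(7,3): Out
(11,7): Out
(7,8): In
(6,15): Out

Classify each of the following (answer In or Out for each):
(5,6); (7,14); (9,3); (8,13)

In, Out, Out, Out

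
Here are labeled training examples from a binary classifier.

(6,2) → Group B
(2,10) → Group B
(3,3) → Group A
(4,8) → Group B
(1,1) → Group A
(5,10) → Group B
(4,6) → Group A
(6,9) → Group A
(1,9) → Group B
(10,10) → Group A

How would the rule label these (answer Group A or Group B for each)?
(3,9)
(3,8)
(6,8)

Group B, Group B, Group A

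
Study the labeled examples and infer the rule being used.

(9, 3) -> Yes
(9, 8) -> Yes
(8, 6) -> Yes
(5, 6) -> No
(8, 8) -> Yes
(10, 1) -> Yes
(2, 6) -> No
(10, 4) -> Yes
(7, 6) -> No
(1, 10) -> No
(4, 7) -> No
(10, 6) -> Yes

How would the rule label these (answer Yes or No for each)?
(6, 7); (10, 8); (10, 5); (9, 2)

No, Yes, Yes, Yes

'Yes' ⟺ first ≥ 8.
(6, 7) — first 6, hence No.
(10, 8) — first 10, hence Yes.
(10, 5) — first 10, hence Yes.
(9, 2) — first 9, hence Yes.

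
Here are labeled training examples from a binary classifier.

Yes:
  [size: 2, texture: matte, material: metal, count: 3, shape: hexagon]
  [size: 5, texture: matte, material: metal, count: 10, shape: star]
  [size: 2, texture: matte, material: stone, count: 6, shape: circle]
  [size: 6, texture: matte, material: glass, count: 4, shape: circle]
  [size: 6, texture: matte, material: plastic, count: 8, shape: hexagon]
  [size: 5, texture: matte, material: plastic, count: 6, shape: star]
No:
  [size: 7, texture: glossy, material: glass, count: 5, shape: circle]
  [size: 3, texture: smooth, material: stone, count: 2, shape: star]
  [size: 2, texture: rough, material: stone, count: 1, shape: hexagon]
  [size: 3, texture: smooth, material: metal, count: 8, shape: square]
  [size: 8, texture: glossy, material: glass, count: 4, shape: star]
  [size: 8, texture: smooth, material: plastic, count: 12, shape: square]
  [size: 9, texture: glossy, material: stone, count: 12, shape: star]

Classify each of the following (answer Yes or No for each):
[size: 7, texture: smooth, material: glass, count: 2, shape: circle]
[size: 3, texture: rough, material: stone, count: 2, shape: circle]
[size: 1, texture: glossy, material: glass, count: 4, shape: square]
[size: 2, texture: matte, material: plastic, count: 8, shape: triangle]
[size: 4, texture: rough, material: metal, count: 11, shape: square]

No, No, No, Yes, No

Comparing the two groups points to one rule — texture is matte.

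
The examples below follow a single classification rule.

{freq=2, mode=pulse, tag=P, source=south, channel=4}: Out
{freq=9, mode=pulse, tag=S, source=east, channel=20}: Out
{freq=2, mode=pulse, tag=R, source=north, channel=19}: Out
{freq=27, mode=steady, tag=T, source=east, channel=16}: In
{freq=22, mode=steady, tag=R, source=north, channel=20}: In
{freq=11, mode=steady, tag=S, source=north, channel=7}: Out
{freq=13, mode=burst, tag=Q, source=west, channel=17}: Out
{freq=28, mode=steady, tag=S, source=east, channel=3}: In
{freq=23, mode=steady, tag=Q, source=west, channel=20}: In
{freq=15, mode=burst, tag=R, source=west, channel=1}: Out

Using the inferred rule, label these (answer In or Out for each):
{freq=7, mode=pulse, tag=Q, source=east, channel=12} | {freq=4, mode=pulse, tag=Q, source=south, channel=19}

A rule that fits every label: freq ≥ 22 — true of each 'In' example, false of each 'Out' one.

Out, Out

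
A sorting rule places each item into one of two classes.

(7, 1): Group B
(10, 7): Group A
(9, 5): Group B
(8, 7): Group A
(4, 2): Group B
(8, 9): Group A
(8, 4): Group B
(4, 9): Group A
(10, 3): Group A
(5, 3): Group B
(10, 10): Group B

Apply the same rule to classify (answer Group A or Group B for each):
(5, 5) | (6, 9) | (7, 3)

Group B, Group A, Group B

A rule that fits every label: sum is odd — true of each 'Group A' example, false of each 'Group B' one.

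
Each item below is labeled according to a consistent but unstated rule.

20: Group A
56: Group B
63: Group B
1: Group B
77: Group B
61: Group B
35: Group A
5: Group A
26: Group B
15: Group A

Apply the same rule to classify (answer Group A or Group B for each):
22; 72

Group B, Group B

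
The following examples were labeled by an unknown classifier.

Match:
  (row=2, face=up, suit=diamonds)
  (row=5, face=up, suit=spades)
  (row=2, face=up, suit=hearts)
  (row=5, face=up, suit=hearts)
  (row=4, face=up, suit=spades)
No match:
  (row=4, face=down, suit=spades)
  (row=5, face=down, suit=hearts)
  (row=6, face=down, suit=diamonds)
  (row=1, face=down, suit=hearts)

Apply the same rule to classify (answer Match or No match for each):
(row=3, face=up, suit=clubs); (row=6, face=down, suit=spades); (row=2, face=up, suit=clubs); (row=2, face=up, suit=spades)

Match, No match, Match, Match

All 'Match' examples share one property — face is up — and every 'No match' example lacks it.
(row=3, face=up, suit=clubs): face is up — passes, so Match.
(row=6, face=down, suit=spades): face is down — doesn't qualify, so No match.
(row=2, face=up, suit=clubs): face is up — passes, so Match.
(row=2, face=up, suit=spades): face is up — passes, so Match.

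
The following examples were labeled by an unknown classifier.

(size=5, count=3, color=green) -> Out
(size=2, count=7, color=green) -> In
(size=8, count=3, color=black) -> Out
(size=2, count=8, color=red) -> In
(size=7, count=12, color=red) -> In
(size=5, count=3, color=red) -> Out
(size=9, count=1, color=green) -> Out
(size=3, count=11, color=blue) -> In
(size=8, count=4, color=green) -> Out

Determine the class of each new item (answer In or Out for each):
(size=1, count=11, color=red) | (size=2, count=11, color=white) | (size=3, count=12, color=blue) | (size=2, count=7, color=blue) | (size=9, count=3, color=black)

The pattern is that an item is 'In' exactly when: count ≥ 7.
(size=1, count=11, color=red) → count = 11 → In.
(size=2, count=11, color=white) → count = 11 → In.
(size=3, count=12, color=blue) → count = 12 → In.
(size=2, count=7, color=blue) → count = 7 → In.
(size=9, count=3, color=black) → count = 3 → Out.

In, In, In, In, Out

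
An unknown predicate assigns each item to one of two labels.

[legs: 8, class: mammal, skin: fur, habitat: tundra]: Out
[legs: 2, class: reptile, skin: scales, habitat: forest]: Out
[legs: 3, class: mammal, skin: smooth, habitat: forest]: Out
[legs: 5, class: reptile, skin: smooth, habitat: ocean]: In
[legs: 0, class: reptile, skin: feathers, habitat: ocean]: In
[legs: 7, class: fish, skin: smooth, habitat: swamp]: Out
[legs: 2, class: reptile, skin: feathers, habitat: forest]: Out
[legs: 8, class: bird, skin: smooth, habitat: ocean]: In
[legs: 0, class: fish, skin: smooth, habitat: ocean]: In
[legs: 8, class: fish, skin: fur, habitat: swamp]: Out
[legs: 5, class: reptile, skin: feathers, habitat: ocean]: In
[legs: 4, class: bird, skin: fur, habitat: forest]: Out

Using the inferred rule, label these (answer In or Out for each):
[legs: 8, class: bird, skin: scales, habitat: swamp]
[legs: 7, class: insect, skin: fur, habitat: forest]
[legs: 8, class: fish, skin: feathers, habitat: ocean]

Out, Out, In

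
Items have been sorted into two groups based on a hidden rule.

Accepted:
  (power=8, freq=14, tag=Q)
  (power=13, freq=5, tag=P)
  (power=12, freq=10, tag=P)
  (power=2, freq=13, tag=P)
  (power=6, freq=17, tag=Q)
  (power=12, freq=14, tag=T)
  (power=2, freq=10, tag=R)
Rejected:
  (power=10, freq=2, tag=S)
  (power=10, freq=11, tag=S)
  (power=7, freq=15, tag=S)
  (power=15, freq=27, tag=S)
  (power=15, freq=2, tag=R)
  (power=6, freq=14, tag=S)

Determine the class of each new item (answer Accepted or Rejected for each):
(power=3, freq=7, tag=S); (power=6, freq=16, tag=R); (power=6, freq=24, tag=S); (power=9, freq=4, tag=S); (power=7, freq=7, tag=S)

Every 'Accepted' example satisfies: tag is not S AND freq ≥ 5. None of the 'Rejected' examples do.

Rejected, Accepted, Rejected, Rejected, Rejected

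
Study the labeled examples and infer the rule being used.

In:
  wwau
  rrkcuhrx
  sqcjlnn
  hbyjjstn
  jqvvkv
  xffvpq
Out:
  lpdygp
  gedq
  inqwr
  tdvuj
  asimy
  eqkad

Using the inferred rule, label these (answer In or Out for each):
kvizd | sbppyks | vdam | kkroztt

The common property of the 'In' items is: has a double letter. No 'Out' item has it.
kvizd: no doubled letter — lacks this property, so Out. sbppyks: 'pp' doubled — passes, so In. vdam: no doubled letter — lacks this property, so Out. kkroztt: 'kk' doubled — passes, so In.

Out, In, Out, In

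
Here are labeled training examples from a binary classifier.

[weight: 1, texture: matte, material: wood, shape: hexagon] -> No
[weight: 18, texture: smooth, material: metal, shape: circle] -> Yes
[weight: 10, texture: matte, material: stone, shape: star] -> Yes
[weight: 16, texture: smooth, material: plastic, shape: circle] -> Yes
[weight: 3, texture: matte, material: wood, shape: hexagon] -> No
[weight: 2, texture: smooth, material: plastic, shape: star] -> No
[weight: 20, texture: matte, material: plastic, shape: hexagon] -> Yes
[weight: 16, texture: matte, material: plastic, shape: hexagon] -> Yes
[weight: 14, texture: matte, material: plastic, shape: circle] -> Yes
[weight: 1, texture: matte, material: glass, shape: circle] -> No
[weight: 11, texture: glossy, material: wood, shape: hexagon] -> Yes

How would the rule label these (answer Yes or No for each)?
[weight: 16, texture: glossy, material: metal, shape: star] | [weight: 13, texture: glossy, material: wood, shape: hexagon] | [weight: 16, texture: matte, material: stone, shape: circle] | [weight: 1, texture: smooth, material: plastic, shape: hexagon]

The distinguishing property — weight ≥ 10 — holds for all the 'Yes' cases and none of the 'No' cases.
[weight: 16, texture: glossy, material: metal, shape: star]: Yes (weight = 16). [weight: 13, texture: glossy, material: wood, shape: hexagon]: Yes (weight = 13). [weight: 16, texture: matte, material: stone, shape: circle]: Yes (weight = 16). [weight: 1, texture: smooth, material: plastic, shape: hexagon]: No (weight = 1).

Yes, Yes, Yes, No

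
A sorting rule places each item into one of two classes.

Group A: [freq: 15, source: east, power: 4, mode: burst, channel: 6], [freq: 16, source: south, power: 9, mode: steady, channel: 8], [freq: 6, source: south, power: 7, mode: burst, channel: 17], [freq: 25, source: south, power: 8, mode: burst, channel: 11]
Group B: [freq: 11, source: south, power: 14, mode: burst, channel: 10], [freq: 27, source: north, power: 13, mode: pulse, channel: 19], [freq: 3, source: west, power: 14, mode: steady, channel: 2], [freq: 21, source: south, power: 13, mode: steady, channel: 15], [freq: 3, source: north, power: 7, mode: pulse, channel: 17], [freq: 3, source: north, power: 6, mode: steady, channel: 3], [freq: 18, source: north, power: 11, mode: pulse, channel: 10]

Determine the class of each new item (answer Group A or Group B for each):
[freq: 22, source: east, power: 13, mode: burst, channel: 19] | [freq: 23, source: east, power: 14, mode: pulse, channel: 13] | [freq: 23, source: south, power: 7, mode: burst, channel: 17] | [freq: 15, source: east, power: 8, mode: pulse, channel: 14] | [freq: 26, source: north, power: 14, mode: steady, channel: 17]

Group B, Group B, Group A, Group A, Group B

The simplest hypothesis consistent with all the labels is: power ≤ 9 AND freq ≥ 6.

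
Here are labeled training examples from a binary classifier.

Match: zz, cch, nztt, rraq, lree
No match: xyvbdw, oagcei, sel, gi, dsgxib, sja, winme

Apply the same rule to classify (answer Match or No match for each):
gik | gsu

No match, No match

The rule appears to be: has a double letter.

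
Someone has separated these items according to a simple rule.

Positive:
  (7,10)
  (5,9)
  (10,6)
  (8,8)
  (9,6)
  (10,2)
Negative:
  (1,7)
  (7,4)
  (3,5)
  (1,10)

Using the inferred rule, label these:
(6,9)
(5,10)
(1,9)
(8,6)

Positive, Positive, Negative, Positive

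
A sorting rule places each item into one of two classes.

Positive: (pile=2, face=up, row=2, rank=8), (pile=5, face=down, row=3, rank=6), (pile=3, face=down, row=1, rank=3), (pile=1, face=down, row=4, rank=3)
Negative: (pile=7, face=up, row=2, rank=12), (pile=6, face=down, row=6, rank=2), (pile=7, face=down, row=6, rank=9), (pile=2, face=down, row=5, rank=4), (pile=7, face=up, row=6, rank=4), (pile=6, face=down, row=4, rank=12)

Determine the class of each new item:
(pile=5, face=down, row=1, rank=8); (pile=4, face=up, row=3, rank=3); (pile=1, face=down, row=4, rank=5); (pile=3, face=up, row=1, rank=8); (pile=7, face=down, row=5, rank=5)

The distinguishing property — pile ≤ 5 AND row ≤ 4 — holds for all the 'Positive' cases and none of the 'Negative' cases.
Positive: (pile=5, face=down, row=1, rank=8), since pile = 5, row = 1. Positive: (pile=4, face=up, row=3, rank=3), since pile = 4, row = 3. Positive: (pile=1, face=down, row=4, rank=5), since pile = 1, row = 4. Positive: (pile=3, face=up, row=1, rank=8), since pile = 3, row = 1. Negative: (pile=7, face=down, row=5, rank=5), since pile = 7, row = 5.

Positive, Positive, Positive, Positive, Negative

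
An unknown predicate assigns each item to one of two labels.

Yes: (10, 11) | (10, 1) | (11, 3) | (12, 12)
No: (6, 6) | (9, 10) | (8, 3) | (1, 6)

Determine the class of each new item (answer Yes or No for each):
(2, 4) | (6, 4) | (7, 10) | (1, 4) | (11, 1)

No, No, No, No, Yes

The classifier is using: first ≥ 10.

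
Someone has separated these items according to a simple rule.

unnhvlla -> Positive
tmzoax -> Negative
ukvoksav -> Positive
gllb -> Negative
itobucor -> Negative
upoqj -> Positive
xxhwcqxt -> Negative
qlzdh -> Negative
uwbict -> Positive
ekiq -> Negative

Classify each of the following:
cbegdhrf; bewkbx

Negative, Negative

A rule that fits every label: starts with 'u' — true of each 'Positive' example, false of each 'Negative' one.
cbegdhrf: starts with 'c' — does not satisfy this, so Negative. bewkbx: starts with 'b' — does not satisfy this, so Negative.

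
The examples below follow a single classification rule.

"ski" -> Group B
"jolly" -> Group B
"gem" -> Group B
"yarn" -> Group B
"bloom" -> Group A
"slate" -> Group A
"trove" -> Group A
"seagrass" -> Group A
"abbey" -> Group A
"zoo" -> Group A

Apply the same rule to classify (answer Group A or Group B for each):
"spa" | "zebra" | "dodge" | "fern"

Group B, Group A, Group A, Group B

'Group A' ⟺ has ≥ 2 vowels.
"spa" → 1 vowel → Group B. "zebra" → 2 vowels → Group A. "dodge" → 2 vowels → Group A. "fern" → 1 vowel → Group B.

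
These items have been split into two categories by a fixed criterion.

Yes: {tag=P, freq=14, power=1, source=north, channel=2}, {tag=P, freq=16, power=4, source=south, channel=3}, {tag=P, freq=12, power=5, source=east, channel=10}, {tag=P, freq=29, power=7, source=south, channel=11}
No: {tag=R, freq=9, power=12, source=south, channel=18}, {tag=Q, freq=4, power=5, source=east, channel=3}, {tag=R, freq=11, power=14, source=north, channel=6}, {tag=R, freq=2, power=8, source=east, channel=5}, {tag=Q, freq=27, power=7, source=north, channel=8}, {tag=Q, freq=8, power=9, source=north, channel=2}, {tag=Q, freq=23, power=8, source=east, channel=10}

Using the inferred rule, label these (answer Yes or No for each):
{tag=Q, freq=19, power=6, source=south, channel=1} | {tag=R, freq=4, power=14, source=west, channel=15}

No, No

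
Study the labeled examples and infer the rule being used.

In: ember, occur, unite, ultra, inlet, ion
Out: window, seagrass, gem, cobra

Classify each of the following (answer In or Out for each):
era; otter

In, In

Comparing the two groups points to one rule — starts with a vowel.
era — starts with 'e', hence In. otter — starts with 'o', hence In.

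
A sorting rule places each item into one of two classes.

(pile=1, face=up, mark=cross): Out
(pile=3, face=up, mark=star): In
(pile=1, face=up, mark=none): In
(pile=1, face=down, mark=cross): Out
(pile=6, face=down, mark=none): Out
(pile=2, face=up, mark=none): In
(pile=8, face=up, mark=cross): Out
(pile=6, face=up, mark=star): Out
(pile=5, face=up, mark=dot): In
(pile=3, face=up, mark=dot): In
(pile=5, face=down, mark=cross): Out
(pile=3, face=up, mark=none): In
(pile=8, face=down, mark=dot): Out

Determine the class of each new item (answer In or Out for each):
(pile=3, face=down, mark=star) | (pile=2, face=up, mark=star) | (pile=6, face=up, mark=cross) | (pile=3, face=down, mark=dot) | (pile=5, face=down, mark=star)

In, In, Out, In, In

The simplest hypothesis consistent with all the labels is: mark is not cross AND pile ≤ 5.
(pile=3, face=down, mark=star) → mark is star, pile = 3 → In.
(pile=2, face=up, mark=star) → mark is star, pile = 2 → In.
(pile=6, face=up, mark=cross) → mark is cross, pile = 6 → Out.
(pile=3, face=down, mark=dot) → mark is dot, pile = 3 → In.
(pile=5, face=down, mark=star) → mark is star, pile = 5 → In.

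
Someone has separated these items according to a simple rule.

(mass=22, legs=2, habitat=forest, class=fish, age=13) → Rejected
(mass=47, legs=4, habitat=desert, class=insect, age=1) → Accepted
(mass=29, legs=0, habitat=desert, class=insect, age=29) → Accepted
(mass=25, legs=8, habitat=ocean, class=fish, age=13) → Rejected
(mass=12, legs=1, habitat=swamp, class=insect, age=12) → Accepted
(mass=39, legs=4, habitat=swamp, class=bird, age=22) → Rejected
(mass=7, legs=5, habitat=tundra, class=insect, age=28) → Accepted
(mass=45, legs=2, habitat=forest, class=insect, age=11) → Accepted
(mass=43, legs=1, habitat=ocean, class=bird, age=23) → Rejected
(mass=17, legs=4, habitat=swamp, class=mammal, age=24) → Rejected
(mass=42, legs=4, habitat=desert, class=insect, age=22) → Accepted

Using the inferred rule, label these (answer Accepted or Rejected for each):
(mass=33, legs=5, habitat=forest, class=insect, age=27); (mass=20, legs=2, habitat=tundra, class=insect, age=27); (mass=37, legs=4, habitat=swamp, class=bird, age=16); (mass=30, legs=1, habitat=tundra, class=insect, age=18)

Looking at the examples, the only property every 'Accepted' case has and every 'Rejected' case lacks is: class is insect.
(mass=33, legs=5, habitat=forest, class=insect, age=27) — class is insect, hence Accepted.
(mass=20, legs=2, habitat=tundra, class=insect, age=27) — class is insect, hence Accepted.
(mass=37, legs=4, habitat=swamp, class=bird, age=16) — class is bird, hence Rejected.
(mass=30, legs=1, habitat=tundra, class=insect, age=18) — class is insect, hence Accepted.

Accepted, Accepted, Rejected, Accepted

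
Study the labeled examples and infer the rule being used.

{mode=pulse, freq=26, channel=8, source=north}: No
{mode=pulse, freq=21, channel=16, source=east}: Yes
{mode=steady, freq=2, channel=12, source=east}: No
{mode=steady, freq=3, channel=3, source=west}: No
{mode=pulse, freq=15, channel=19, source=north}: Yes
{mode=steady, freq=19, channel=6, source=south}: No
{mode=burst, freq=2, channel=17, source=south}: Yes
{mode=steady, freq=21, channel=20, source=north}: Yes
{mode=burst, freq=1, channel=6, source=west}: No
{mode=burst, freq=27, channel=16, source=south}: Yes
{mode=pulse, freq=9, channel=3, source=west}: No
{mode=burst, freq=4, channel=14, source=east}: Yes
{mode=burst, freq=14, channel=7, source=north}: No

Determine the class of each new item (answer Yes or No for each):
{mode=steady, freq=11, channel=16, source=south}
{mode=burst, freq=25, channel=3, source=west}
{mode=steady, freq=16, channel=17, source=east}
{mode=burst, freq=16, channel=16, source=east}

One predicate separates the groups cleanly: channel ≥ 14.
{mode=steady, freq=11, channel=16, source=south} → channel = 16 → Yes. {mode=burst, freq=25, channel=3, source=west} → channel = 3 → No. {mode=steady, freq=16, channel=17, source=east} → channel = 17 → Yes. {mode=burst, freq=16, channel=16, source=east} → channel = 16 → Yes.

Yes, No, Yes, Yes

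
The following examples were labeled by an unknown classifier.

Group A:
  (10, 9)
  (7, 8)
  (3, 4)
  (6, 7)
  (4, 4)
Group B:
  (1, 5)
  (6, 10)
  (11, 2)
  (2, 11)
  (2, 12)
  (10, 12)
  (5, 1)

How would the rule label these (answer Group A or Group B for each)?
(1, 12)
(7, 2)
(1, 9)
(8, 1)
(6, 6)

'Group A' ⟺ |first − second| ≤ 1.
(1, 12): |1−12| = 11, does not pass → Group B. (7, 2): |7−2| = 5, does not pass → Group B. (1, 9): |1−9| = 8, does not pass → Group B. (8, 1): |8−1| = 7, does not pass → Group B. (6, 6): |6−6| = 0, fits → Group A.

Group B, Group B, Group B, Group B, Group A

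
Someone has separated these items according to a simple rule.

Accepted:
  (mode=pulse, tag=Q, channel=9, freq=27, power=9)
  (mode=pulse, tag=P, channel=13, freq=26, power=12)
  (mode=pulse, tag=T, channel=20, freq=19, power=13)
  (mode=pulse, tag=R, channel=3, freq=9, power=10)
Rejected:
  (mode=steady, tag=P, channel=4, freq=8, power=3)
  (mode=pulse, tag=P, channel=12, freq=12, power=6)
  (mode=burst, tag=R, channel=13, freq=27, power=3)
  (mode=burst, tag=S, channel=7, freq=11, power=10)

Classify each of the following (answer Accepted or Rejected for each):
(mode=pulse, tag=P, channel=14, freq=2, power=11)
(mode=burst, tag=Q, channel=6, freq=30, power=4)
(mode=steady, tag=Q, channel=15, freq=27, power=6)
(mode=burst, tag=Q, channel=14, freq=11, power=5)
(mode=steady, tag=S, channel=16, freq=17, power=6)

'Accepted' ⟺ mode is pulse AND power ≥ 9.

Accepted, Rejected, Rejected, Rejected, Rejected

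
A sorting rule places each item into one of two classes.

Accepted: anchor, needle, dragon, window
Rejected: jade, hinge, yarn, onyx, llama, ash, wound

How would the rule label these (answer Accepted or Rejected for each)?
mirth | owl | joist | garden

The pattern is that an item is 'Accepted' exactly when: length 6.
mirth → length 5 → Rejected.
owl → length 3 → Rejected.
joist → length 5 → Rejected.
garden → length 6 → Accepted.

Rejected, Rejected, Rejected, Accepted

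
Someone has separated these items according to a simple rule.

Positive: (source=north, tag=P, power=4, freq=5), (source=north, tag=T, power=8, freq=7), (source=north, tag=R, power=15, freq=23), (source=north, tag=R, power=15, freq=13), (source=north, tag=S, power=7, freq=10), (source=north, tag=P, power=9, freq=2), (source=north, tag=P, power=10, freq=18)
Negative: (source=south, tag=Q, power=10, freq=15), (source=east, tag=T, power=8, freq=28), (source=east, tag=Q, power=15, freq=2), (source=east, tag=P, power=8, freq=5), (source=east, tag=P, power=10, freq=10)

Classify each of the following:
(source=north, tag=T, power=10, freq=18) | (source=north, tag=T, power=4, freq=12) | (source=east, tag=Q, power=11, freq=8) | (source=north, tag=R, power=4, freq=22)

Positive, Positive, Negative, Positive

'Positive' ⟺ source is north.
(source=north, tag=T, power=10, freq=18): source is north, meets the rule → Positive. (source=north, tag=T, power=4, freq=12): source is north, meets the rule → Positive. (source=east, tag=Q, power=11, freq=8): source is east, doesn't match → Negative. (source=north, tag=R, power=4, freq=22): source is north, meets the rule → Positive.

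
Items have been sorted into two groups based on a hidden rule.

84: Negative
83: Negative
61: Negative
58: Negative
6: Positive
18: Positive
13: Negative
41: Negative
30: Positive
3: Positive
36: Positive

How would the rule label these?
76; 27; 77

One predicate separates the groups cleanly: multiple of 3 AND at most 36.
76 — 76 = 3·25 + 1, 76 > 36, hence Negative.
27 — 27 = 3·9, 27 ≤ 36, hence Positive.
77 — 77 = 3·25 + 2, 77 > 36, hence Negative.

Negative, Positive, Negative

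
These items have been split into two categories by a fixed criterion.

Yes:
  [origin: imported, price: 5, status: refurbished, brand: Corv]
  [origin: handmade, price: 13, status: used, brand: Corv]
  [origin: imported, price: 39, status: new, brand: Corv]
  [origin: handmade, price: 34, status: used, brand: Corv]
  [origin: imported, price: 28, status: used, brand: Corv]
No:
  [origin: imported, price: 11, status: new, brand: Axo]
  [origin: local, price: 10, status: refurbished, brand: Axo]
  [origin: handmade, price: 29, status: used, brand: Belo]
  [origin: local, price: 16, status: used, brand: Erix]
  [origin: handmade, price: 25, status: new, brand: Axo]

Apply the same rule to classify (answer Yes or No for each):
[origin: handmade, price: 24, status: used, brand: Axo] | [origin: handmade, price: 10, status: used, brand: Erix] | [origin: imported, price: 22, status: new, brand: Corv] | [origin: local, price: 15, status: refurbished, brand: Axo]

No, No, Yes, No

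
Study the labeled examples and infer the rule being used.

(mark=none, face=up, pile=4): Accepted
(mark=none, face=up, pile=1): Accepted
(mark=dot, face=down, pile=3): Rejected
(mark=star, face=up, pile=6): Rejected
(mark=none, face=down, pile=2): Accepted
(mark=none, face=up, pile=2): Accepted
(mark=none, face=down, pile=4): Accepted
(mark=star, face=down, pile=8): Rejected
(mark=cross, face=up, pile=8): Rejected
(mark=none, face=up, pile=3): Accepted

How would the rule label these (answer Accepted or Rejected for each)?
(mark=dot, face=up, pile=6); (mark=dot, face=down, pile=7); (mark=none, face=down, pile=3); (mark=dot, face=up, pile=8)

The classifier is using: mark is none.
(mark=dot, face=up, pile=6): mark is dot, does not fit → Rejected.
(mark=dot, face=down, pile=7): mark is dot, does not fit → Rejected.
(mark=none, face=down, pile=3): mark is none, passes → Accepted.
(mark=dot, face=up, pile=8): mark is dot, does not fit → Rejected.

Rejected, Rejected, Accepted, Rejected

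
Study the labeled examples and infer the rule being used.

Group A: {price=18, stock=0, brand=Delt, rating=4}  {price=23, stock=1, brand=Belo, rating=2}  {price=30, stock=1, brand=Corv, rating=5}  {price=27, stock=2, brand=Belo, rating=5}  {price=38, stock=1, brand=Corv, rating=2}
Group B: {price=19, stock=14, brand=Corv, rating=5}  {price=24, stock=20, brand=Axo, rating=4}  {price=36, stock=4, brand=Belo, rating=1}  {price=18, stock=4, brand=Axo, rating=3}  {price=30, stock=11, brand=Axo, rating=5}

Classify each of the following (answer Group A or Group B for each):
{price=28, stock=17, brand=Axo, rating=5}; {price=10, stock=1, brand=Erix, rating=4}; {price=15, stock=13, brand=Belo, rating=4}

Group B, Group A, Group B

The classifier is using: stock ≤ 2.
{price=28, stock=17, brand=Axo, rating=5}: Group B (stock = 17).
{price=10, stock=1, brand=Erix, rating=4}: Group A (stock = 1).
{price=15, stock=13, brand=Belo, rating=4}: Group B (stock = 13).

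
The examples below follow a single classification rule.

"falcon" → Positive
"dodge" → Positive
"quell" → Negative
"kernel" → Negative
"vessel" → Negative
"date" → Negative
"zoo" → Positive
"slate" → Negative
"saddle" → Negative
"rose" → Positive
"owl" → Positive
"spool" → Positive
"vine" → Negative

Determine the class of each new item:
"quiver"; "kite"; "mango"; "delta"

Negative, Negative, Positive, Negative

Rule: contains 'o'. This holds for each 'Positive' example and fails for each 'Negative' one.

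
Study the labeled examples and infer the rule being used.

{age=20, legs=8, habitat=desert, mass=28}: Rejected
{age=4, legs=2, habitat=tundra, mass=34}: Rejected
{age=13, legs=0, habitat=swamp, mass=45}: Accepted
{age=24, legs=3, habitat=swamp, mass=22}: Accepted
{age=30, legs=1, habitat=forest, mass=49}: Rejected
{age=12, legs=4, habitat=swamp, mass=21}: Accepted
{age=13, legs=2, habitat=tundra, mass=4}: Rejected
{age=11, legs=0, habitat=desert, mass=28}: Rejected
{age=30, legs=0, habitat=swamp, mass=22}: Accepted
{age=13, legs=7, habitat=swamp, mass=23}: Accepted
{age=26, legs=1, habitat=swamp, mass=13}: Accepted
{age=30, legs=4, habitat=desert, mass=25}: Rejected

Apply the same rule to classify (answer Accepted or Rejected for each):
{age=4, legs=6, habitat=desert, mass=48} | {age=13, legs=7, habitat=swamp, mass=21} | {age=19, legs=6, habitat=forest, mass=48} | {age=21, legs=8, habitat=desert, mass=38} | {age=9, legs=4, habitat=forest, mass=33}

The pattern is that an item is 'Accepted' exactly when: habitat is swamp.
{age=4, legs=6, habitat=desert, mass=48} → habitat is desert → Rejected. {age=13, legs=7, habitat=swamp, mass=21} → habitat is swamp → Accepted. {age=19, legs=6, habitat=forest, mass=48} → habitat is forest → Rejected. {age=21, legs=8, habitat=desert, mass=38} → habitat is desert → Rejected. {age=9, legs=4, habitat=forest, mass=33} → habitat is forest → Rejected.

Rejected, Accepted, Rejected, Rejected, Rejected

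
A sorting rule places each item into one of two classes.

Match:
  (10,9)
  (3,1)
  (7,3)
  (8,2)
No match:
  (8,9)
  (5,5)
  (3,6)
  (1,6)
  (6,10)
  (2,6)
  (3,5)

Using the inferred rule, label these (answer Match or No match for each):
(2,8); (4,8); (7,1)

No match, No match, Match

One predicate separates the groups cleanly: first > second.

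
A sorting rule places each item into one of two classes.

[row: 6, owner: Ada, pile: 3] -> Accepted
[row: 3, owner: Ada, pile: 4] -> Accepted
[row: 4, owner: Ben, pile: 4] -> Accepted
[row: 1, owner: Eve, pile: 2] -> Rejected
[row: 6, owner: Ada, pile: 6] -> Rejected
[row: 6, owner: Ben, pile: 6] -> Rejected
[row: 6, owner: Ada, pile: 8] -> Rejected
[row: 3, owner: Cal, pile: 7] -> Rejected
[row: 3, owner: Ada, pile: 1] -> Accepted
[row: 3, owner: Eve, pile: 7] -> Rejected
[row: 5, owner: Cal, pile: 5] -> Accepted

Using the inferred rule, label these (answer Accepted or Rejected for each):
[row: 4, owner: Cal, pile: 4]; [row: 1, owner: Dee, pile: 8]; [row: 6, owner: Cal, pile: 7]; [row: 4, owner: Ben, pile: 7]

One predicate separates the groups cleanly: pile ≤ 5 AND row ≥ 3.
[row: 4, owner: Cal, pile: 4]: pile = 4, row = 4, matches → Accepted.
[row: 1, owner: Dee, pile: 8]: pile = 8, row = 1, doesn't qualify → Rejected.
[row: 6, owner: Cal, pile: 7]: pile = 7, row = 6, doesn't qualify → Rejected.
[row: 4, owner: Ben, pile: 7]: pile = 7, row = 4, doesn't qualify → Rejected.

Accepted, Rejected, Rejected, Rejected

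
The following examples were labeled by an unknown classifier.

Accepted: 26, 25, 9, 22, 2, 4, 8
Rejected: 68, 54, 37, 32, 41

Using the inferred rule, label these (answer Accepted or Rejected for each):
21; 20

Accepted, Accepted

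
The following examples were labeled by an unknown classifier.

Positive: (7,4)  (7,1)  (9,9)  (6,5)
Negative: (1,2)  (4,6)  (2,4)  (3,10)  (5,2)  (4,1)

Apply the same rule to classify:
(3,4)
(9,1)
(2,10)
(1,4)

Negative, Positive, Negative, Negative

The simplest hypothesis consistent with all the labels is: first ≥ 6.
(3,4) → first 3 → Negative. (9,1) → first 9 → Positive. (2,10) → first 2 → Negative. (1,4) → first 1 → Negative.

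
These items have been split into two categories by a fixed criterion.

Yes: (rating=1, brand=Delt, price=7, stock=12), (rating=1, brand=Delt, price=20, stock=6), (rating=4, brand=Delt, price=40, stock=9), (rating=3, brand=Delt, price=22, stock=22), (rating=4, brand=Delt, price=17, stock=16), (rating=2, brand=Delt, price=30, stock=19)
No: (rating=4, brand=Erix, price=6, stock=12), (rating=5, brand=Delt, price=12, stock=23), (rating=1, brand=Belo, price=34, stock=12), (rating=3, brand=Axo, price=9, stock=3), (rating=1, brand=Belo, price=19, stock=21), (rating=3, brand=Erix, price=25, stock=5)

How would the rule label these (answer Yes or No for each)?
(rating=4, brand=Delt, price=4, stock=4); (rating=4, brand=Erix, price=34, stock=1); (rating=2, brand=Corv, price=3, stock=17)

Yes, No, No

The classifier is using: brand is Delt AND rating ≤ 4.
(rating=4, brand=Delt, price=4, stock=4): Yes (brand is Delt, rating = 4).
(rating=4, brand=Erix, price=34, stock=1): No (brand is Erix, rating = 4).
(rating=2, brand=Corv, price=3, stock=17): No (brand is Corv, rating = 2).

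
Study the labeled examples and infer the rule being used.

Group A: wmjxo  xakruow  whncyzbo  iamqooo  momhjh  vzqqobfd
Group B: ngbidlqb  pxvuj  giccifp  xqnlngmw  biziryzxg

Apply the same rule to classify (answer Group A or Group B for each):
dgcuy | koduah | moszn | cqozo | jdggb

Group B, Group A, Group A, Group A, Group B

One predicate separates the groups cleanly: contains 'o'.
dgcuy: no 'o' — fails this test, so Group B. koduah: has 'o' — passes, so Group A. moszn: has 'o' — passes, so Group A. cqozo: has 'o' — passes, so Group A. jdggb: no 'o' — fails this test, so Group B.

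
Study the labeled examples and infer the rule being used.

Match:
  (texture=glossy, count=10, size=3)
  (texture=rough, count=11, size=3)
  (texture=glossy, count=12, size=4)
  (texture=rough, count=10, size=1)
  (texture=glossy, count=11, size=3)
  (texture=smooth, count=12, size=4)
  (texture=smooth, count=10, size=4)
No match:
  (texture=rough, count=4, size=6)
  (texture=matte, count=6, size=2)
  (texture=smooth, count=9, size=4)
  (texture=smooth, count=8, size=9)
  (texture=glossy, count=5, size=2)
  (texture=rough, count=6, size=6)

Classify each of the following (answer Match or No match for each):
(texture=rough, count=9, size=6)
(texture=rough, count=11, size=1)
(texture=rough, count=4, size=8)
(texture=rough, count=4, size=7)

No match, Match, No match, No match

Every 'Match' example satisfies: count ≥ 10. None of the 'No match' examples do.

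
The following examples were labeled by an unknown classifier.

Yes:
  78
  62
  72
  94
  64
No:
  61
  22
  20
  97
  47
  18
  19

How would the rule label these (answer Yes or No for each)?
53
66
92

No, Yes, Yes

The simplest hypothesis consistent with all the labels is: even AND at least 47.
No: 53, since 53 is odd, 53 ≥ 47. Yes: 66, since 66 is even, 66 ≥ 47. Yes: 92, since 92 is even, 92 ≥ 47.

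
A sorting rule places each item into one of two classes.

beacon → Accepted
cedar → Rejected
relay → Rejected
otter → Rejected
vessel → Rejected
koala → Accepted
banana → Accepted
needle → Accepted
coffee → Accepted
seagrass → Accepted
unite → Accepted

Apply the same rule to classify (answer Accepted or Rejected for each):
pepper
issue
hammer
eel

The common property of the 'Accepted' items is: has ≥ 3 vowels. No 'Rejected' item has it.

Rejected, Accepted, Rejected, Rejected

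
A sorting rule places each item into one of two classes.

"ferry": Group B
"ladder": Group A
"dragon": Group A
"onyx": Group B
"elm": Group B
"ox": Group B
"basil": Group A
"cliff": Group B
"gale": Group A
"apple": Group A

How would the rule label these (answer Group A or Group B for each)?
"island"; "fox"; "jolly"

The pattern is that an item is 'Group A' exactly when: contains 'a'.
"island": Group A (has 'a'). "fox": Group B (no 'a'). "jolly": Group B (no 'a').

Group A, Group B, Group B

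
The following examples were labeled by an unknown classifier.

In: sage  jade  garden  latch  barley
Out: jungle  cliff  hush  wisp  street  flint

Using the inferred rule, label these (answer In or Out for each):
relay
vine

The simplest hypothesis consistent with all the labels is: contains 'a'.
relay — has 'a', hence In.
vine — no 'a', hence Out.

In, Out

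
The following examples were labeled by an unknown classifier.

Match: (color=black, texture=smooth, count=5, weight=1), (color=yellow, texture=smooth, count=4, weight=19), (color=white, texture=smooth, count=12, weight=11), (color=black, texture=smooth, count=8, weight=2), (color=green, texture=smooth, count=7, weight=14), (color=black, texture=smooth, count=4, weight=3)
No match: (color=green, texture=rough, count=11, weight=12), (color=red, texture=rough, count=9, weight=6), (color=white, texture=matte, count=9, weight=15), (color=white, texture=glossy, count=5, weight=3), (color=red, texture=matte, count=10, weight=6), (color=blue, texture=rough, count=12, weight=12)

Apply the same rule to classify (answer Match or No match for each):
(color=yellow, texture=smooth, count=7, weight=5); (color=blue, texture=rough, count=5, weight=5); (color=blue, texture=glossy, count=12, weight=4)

Match, No match, No match

Every 'Match' example satisfies: texture is smooth. None of the 'No match' examples do.
(color=yellow, texture=smooth, count=7, weight=5): Match (texture is smooth). (color=blue, texture=rough, count=5, weight=5): No match (texture is rough). (color=blue, texture=glossy, count=12, weight=4): No match (texture is glossy).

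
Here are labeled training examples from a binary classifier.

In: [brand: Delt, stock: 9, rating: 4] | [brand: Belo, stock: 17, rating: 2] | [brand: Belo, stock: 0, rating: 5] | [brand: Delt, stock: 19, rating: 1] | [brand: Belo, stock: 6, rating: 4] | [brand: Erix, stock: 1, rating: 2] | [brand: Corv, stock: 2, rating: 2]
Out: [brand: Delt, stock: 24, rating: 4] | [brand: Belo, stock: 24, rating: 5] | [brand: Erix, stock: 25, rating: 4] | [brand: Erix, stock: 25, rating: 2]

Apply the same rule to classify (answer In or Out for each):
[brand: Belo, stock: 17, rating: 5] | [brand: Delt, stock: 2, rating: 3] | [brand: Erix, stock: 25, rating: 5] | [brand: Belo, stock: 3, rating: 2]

Rule: stock ≤ 19. This holds for each 'In' example and fails for each 'Out' one.

In, In, Out, In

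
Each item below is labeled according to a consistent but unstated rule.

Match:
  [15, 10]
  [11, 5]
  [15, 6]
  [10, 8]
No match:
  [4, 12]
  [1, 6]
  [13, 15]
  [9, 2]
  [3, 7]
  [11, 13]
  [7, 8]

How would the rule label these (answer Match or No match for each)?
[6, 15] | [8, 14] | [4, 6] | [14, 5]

The classifier is using: first > second AND sum ≥ 15.
[6, 15] — 6 < 15, 6+15 = 21, hence No match. [8, 14] — 8 < 14, 8+14 = 22, hence No match. [4, 6] — 4 < 6, 4+6 = 10, hence No match. [14, 5] — 14 > 5, 14+5 = 19, hence Match.

No match, No match, No match, Match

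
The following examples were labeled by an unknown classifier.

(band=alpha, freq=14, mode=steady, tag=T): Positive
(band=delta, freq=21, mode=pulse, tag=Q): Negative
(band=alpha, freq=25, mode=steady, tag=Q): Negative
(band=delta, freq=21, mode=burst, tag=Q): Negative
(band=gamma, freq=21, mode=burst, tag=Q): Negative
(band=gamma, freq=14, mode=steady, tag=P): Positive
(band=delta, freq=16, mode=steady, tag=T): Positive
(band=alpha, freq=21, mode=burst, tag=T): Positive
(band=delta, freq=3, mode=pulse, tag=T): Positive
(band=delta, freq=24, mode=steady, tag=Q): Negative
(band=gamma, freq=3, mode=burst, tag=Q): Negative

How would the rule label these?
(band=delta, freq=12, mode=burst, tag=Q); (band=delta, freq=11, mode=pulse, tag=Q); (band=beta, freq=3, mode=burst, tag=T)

Comparing the two groups points to one rule — tag is not Q.
Negative: (band=delta, freq=12, mode=burst, tag=Q), since tag is Q. Negative: (band=delta, freq=11, mode=pulse, tag=Q), since tag is Q. Positive: (band=beta, freq=3, mode=burst, tag=T), since tag is T.

Negative, Negative, Positive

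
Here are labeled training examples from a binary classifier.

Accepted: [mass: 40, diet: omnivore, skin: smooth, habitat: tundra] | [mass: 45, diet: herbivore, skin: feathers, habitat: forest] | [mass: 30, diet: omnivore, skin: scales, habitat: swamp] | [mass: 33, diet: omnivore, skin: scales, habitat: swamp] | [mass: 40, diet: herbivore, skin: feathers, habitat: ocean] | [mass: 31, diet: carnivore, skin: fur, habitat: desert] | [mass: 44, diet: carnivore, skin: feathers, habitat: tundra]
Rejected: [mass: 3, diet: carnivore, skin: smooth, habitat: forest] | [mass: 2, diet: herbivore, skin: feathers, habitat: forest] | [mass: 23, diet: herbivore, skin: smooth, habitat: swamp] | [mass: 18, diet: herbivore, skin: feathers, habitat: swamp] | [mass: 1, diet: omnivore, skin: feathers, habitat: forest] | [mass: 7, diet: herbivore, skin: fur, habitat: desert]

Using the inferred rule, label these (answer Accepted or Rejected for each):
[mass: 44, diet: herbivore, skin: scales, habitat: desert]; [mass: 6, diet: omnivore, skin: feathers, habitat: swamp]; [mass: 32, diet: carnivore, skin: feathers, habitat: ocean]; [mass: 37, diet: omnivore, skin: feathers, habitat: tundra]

The distinguishing property — mass ≥ 30 — holds for all the 'Accepted' cases and none of the 'Rejected' cases.
[mass: 44, diet: herbivore, skin: scales, habitat: desert]: Accepted (mass = 44). [mass: 6, diet: omnivore, skin: feathers, habitat: swamp]: Rejected (mass = 6). [mass: 32, diet: carnivore, skin: feathers, habitat: ocean]: Accepted (mass = 32). [mass: 37, diet: omnivore, skin: feathers, habitat: tundra]: Accepted (mass = 37).

Accepted, Rejected, Accepted, Accepted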